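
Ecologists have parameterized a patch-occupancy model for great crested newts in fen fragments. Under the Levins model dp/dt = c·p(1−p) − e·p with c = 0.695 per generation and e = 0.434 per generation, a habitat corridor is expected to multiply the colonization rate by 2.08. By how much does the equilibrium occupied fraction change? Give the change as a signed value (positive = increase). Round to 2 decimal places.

0.32

Before: p* = 1 − 0.434/0.695 = 0.3755.
After the change, c = 1.4456, e = 0.434, so p* = 1 − 0.434/1.4456 = 0.6998.
Δp* = 0.6998 − 0.3755 = +0.3242.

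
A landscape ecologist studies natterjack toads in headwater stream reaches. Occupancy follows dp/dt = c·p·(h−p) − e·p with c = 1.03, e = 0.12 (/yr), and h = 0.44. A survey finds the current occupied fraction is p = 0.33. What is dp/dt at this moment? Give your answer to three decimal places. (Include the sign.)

-0.002

Colonization term: c·p·(h−p) = 1.03×0.33×0.1100 = 0.03739.
Extinction term: e·p = 0.03960.
dp/dt = 0.03739 − 0.03960 = -0.00221.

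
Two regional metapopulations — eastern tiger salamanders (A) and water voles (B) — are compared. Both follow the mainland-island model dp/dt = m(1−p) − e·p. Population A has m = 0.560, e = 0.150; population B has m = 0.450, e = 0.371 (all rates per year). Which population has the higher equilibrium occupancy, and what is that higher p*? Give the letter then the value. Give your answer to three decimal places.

A: p*_A = m/(m+e) = 0.560/0.7100 = 0.7887.
B: p*_B = 0.450/0.8210 = 0.5481.
A is higher at 0.7887.

A, 0.789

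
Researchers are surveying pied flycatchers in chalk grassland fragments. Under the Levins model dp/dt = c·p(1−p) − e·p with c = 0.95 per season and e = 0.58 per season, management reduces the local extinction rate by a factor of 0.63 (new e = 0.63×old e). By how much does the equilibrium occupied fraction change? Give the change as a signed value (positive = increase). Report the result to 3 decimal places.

0.226

Before: p* = 1 − 0.58/0.95 = 0.3895.
After the change, c = 0.95, e = 0.3654, so p* = 1 − 0.3654/0.95 = 0.6154.
Δp* = 0.6154 − 0.3895 = +0.2259.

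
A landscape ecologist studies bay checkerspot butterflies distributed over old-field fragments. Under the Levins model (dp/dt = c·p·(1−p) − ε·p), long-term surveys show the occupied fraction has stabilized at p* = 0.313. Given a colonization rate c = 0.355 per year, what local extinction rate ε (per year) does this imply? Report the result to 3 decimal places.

0.244

At equilibrium c(1−p*) = ε.
ε = 0.355 × (1 − 0.313) = 0.355 × 0.6870 = 0.2439.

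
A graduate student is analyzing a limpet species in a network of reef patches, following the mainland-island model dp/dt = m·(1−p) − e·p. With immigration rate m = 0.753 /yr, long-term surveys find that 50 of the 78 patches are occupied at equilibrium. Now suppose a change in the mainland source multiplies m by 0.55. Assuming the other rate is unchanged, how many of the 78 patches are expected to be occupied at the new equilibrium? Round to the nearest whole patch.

39

Observed p* = 50/78 = 0.64103.
Balance m(1−p*) = e·p* gives e = m(1−p*)/p* = 0.753×0.35897/0.64103 = 0.42167.
New p* = m/(m+e) = 0.41415/(0.41415+0.42167) = 0.49550.
Expected occupied = 78 × 0.49550 = 38.65 ≈ 39.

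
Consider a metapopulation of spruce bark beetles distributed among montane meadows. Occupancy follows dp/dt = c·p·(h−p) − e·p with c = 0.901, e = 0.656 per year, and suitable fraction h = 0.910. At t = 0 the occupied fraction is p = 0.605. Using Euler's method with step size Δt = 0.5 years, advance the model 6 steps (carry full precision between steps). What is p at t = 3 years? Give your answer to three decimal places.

Update rule: p ← p + [c·p·(h−p) − e·p]·Δt with Δt = 0.5.
t = 0.5: p = 0.60500 + (-0.11531) = 0.48969
t = 1: p = 0.48969 + (-0.06790) = 0.42179
t = 1.5: p = 0.42179 + (-0.04558) = 0.37621
t = 2: p = 0.37621 + (-0.03293) = 0.34328
t = 2.5: p = 0.34328 + (-0.02495) = 0.31833
t = 3: p = 0.31833 + (-0.01956) = 0.29877

0.299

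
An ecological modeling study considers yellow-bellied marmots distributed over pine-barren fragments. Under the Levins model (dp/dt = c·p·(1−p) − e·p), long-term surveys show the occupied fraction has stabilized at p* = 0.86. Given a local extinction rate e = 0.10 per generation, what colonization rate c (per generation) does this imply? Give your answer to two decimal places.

At equilibrium c(1−p*) = e, so c = e/(1−p*).
c = 0.10/(1 − 0.86) = 0.10/0.1400 = 0.7143.

0.71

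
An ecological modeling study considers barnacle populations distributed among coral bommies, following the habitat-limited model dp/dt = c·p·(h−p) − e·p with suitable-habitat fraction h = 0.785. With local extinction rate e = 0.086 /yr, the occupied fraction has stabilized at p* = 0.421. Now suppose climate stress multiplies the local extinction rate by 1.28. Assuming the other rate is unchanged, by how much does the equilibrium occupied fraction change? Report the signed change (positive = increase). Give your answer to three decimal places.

-0.102

Balance c(h−p*) = e gives c = e/(0.785 − 0.42100) = 0.086/0.36400 = 0.23626.
New p* = 0.785 − e/c = 0.785 − 0.11008/0.23626 = 0.31907.
Δp* = 0.31907 − 0.42100 = -0.10193.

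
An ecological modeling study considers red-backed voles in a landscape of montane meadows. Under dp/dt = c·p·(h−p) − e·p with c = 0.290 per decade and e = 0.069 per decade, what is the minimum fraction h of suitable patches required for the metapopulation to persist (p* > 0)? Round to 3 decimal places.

0.238

p* = h − e/c is positive only when h > e/c.
h_min = e/c = 0.069/0.290 = 0.2379.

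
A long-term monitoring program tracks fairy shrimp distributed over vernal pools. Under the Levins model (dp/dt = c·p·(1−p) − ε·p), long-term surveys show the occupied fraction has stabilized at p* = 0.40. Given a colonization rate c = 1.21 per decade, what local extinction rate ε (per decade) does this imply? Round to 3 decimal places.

At equilibrium c(1−p*) = ε.
ε = 1.21 × (1 − 0.40) = 1.21 × 0.6000 = 0.7260.

0.726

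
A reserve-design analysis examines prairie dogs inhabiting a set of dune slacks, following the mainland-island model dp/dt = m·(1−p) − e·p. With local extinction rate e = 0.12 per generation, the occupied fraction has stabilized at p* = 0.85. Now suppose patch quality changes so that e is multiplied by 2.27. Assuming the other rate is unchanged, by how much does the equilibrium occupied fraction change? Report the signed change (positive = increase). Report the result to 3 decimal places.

-0.136

Balance m(1−p*) = e·p* gives m = e·p*/(1−p*) = 0.12×0.85000/0.15000 = 0.68000.
New p* = m/(m+e) = 0.68000/(0.68000+0.27240) = 0.71399.
Δp* = 0.71399 − 0.85000 = -0.13601.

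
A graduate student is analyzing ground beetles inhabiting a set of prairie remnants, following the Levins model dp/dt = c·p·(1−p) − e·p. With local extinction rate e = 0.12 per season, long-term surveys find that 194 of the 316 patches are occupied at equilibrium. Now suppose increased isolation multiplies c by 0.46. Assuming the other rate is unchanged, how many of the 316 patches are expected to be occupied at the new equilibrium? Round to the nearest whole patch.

Observed p* = 194/316 = 0.61392.
Balance c(1−p*) = e gives c = e/(1 − 0.61392) = 0.12/0.38608 = 0.31082.
New p* = 1 − e/c = 1 − 0.12000/0.14298 = 0.16072.
Expected occupied = 316 × 0.16072 = 50.79 ≈ 51.

51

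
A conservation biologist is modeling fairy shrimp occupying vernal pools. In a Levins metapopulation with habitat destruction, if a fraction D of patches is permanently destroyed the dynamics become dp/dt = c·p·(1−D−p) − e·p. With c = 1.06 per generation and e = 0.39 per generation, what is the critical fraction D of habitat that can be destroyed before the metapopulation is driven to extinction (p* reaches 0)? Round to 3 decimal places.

0.632

The nontrivial equilibrium is p* = (1−D) − e/c; extinction occurs when this hits zero.
So D_crit = 1 − e/c = 1 − 0.39/1.06 = 1 − 0.3679 = 0.6321.
This equals the undisturbed p*, a classic result of Lande's extension.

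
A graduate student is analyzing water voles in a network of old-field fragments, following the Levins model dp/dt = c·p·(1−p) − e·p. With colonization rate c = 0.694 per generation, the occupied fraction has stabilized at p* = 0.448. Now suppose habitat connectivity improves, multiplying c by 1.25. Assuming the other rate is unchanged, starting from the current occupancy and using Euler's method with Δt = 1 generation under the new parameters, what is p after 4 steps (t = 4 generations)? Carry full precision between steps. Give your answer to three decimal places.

Balance c(1−p*) = e gives e = 0.694×(1 − 0.44800) = 0.38309.
Starting from p₀ = 0.44800; update p ← p + (dp/dt)·Δt with the new parameters.
step 1: Δp = +0.04291, p = 0.49091
step 2: Δp = +0.02874, p = 0.51965
step 3: Δp = +0.01747, p = 0.53712
step 4: Δp = +0.00992, p = 0.54703

0.547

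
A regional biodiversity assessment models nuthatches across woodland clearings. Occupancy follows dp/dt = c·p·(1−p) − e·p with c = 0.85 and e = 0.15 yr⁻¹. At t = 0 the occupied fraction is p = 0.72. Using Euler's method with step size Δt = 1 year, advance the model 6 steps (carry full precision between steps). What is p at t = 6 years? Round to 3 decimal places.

Update rule: p ← p + [c·p·(1−p) − e·p]·Δt with Δt = 1.
t = 1: p = 0.72000 + (+0.06336) = 0.78336
t = 2: p = 0.78336 + (+0.02675) = 0.81011
t = 3: p = 0.81011 + (+0.00924) = 0.81935
t = 4: p = 0.81935 + (+0.00291) = 0.82226
t = 5: p = 0.82226 + (+0.00089) = 0.82315
t = 6: p = 0.82315 + (+0.00027) = 0.82341

0.823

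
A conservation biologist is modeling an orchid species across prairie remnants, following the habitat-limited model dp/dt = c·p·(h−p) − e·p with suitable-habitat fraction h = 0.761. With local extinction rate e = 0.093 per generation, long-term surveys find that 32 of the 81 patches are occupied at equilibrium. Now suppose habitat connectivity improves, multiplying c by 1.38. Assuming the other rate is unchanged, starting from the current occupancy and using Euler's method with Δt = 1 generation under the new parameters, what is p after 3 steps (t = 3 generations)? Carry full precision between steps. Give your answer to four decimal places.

0.4325

Observed p* = 32/81 = 0.39506.
Balance c(h−p*) = e gives c = e/(0.761 − 0.39506) = 0.093/0.36594 = 0.25414.
Starting from p₀ = 0.39506; update p ← p + (dp/dt)·Δt with the new parameters.
step 1: Δp = +0.01396, p = 0.40902
step 2: Δp = +0.01245, p = 0.42148
step 3: Δp = +0.01099, p = 0.43247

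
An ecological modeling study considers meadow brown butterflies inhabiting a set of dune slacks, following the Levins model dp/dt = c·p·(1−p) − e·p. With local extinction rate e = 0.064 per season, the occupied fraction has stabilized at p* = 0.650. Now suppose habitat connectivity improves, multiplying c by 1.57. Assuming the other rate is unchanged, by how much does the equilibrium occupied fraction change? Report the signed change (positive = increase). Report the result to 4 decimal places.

Balance c(1−p*) = e gives c = e/(1 − 0.65000) = 0.064/0.35000 = 0.18286.
New p* = 1 − e/c = 1 − 0.06400/0.28709 = 0.77707.
Δp* = 0.77707 − 0.65000 = +0.12707.

0.1271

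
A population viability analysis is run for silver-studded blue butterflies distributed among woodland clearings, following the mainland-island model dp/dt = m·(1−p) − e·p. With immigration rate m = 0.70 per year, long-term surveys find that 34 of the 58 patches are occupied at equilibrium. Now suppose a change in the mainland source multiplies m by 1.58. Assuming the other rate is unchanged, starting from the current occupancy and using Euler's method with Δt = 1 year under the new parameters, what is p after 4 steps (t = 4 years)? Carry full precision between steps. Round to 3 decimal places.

0.678

Observed p* = 34/58 = 0.58621.
Balance m(1−p*) = e·p* gives e = m(1−p*)/p* = 0.70×0.41379/0.58621 = 0.49412.
Starting from p₀ = 0.58621; update p ← p + (dp/dt)·Δt with the new parameters.
p: 0.58621 → 0.75421  (Δp = +0.16800)
p: 0.75421 → 0.65339  (Δp = -0.10082)
p: 0.65339 → 0.71389  (Δp = +0.06050)
p: 0.71389 → 0.67758  (Δp = -0.03631)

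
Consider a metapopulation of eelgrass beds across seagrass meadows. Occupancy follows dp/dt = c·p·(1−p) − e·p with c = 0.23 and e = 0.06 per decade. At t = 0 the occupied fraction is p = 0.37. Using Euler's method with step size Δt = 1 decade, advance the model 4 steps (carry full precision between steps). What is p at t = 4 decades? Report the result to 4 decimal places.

0.4925

Update rule: p ← p + [c·p·(1−p) − e·p]·Δt with Δt = 1.
p: 0.37000 → 0.40141  (Δp = +0.03141)
p: 0.40141 → 0.43259  (Δp = +0.03118)
p: 0.43259 → 0.46309  (Δp = +0.03050)
p: 0.46309 → 0.49249  (Δp = +0.02940)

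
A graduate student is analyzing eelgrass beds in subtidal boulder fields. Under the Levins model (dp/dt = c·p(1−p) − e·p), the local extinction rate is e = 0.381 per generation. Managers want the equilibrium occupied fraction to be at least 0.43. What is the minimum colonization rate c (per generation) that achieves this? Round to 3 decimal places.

0.668

p* = 1 − e/c ≥ 0.43 requires e/c ≤ 0.5700, i.e. c ≥ e/0.5700.
c_min = 0.381/0.5700 = 0.6684.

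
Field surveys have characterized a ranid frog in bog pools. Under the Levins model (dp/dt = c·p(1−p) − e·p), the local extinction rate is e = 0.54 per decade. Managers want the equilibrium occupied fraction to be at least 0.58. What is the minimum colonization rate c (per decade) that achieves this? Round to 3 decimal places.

p* = 1 − e/c ≥ 0.58 requires e/c ≤ 0.4200, i.e. c ≥ e/0.4200.
c_min = 0.54/0.4200 = 1.2857.

1.286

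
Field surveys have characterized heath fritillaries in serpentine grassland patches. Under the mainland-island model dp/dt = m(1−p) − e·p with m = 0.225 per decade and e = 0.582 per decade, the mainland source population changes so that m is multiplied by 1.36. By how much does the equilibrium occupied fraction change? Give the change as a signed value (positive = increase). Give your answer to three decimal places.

0.066

Before: p* = 0.225/(0.225+0.582) = 0.2788.
After: m = 0.306, e = 0.582; p* = 0.306/0.8880 = 0.3446.
Δp* = 0.3446 − 0.2788 = +0.0658.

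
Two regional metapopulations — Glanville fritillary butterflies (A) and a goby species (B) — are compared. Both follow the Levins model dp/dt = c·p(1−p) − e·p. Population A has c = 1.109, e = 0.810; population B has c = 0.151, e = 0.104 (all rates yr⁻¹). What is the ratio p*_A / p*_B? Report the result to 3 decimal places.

0.866

A: p*_A = 1 − 0.810/1.109 = 0.2696.
B: p*_B = 1 − 0.104/0.151 = 0.3113.
p*_A / p*_B = 0.2696/0.3113 = 0.8662.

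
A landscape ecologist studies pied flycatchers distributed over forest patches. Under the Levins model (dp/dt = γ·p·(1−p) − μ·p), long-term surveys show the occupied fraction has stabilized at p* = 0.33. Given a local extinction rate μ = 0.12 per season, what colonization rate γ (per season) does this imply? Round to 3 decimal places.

At equilibrium γ(1−p*) = μ, so γ = μ/(1−p*).
γ = 0.12/(1 − 0.33) = 0.12/0.6700 = 0.1791.

0.179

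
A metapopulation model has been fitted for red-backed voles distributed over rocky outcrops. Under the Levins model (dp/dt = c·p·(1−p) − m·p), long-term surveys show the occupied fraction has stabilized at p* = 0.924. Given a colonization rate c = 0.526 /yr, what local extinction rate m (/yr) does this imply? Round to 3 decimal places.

At equilibrium c(1−p*) = m.
m = 0.526 × (1 − 0.924) = 0.526 × 0.0760 = 0.0400.

0.040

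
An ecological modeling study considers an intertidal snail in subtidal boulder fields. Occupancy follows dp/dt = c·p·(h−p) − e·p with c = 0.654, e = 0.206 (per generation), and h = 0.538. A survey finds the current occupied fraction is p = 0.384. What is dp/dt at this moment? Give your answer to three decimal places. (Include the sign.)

-0.040

Colonization term: c·p·(h−p) = 0.654×0.384×0.1540 = 0.03867.
Extinction term: e·p = 0.07910.
dp/dt = 0.03867 − 0.07910 = -0.04043.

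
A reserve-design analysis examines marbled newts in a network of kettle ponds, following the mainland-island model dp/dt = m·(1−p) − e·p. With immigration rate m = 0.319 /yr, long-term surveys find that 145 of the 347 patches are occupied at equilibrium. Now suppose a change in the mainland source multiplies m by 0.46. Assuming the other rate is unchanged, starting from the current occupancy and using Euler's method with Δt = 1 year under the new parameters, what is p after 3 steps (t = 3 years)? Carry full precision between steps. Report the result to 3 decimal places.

0.260

Observed p* = 145/347 = 0.41787.
Balance m(1−p*) = e·p* gives e = m(1−p*)/p* = 0.319×0.58213/0.41787 = 0.44440.
Starting from p₀ = 0.41787; update p ← p + (dp/dt)·Δt with the new parameters.
step 1: Δp = -0.10028, p = 0.31759
step 2: Δp = -0.04100, p = 0.27659
step 3: Δp = -0.01676, p = 0.25983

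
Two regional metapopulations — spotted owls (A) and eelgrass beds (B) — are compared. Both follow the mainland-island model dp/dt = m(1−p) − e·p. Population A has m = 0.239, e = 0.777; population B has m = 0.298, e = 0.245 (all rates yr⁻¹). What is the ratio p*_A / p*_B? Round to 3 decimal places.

0.429

A: p*_A = m/(m+e) = 0.239/1.0160 = 0.2352.
B: p*_B = 0.298/0.5430 = 0.5488.
p*_A / p*_B = 0.2352/0.5488 = 0.4286.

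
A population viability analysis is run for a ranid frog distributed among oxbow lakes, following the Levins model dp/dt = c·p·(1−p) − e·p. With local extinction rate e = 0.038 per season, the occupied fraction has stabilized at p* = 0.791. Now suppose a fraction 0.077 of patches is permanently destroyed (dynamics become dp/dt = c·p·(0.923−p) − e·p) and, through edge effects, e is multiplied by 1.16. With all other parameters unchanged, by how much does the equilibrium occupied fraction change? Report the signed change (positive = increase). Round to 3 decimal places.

Balance c(1−p*) = e gives c = e/(1 − 0.79100) = 0.038/0.20900 = 0.18182.
New p* = 0.923 − e/c = 0.923 − 0.04408/0.18182 = 0.68056.
Δp* = 0.68056 − 0.79100 = -0.11044.

-0.110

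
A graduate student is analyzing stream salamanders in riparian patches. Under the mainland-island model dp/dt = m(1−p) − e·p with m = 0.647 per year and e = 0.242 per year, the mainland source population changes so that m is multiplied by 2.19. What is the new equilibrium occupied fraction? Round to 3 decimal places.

Before: p* = 0.647/(0.647+0.242) = 0.7278.
After: m = 1.41693, e = 0.242; p* = 1.41693/1.6589 = 0.8541.

0.854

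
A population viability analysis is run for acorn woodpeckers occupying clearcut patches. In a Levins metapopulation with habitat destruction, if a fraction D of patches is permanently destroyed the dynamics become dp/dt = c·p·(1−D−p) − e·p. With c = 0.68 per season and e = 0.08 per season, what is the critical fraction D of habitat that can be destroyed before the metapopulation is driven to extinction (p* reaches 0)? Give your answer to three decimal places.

0.882

The nontrivial equilibrium is p* = (1−D) − e/c; extinction occurs when this hits zero.
So D_crit = 1 − e/c = 1 − 0.08/0.68 = 1 − 0.1176 = 0.8824.
Note this equals the original equilibrium occupancy — the Levins extinction-debt result.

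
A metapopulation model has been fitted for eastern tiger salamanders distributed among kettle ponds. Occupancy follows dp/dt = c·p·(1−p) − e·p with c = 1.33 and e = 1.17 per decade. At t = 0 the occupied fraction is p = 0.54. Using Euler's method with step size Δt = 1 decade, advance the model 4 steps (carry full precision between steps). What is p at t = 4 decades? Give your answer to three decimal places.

Update rule: p ← p + [c·p·(1−p) − e·p]·Δt with Δt = 1.
p: 0.54000 → 0.23857  (Δp = -0.30143)
p: 0.23857 → 0.20104  (Δp = -0.03753)
p: 0.20104 → 0.17945  (Δp = -0.02159)
p: 0.17945 → 0.16534  (Δp = -0.01412)

0.165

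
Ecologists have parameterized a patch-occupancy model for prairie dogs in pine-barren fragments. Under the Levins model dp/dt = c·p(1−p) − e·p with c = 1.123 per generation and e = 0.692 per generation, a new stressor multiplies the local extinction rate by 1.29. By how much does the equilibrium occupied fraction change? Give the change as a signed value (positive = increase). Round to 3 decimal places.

Before: p* = 1 − 0.692/1.123 = 0.3838.
After the change, c = 1.123, e = 0.89268, so p* = 1 − 0.89268/1.123 = 0.2051.
Δp* = 0.2051 − 0.3838 = -0.1787.

-0.179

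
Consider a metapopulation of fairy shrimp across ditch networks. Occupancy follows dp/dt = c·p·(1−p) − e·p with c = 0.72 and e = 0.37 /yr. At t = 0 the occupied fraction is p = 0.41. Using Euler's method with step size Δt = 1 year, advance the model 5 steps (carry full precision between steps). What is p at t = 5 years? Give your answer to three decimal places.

Update rule: p ← p + [c·p·(1−p) − e·p]·Δt with Δt = 1.
step 1: Δp = +0.02247, p = 0.43247
step 2: Δp = +0.01670, p = 0.44917
step 3: Δp = +0.01195, p = 0.46112
step 4: Δp = +0.00830, p = 0.46942
step 5: Δp = +0.00564, p = 0.47506

0.475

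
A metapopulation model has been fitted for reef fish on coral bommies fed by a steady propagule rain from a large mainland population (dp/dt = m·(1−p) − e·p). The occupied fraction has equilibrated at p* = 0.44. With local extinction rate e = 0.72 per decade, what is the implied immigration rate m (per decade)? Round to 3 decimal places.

At equilibrium m(1−p*) = e·p*, so m = e·p*/(1−p*).
m = 0.72 × 0.44 / 0.5600 = 0.3168/0.5600 = 0.5657.

0.566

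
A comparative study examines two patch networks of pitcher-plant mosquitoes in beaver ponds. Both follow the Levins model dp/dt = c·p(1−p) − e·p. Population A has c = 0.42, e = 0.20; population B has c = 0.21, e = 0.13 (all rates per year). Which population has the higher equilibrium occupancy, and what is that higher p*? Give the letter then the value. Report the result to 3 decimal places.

A: p*_A = 1 − 0.20/0.42 = 0.5238.
B: p*_B = 1 − 0.13/0.21 = 0.3810.
A is higher at 0.5238.

A, 0.524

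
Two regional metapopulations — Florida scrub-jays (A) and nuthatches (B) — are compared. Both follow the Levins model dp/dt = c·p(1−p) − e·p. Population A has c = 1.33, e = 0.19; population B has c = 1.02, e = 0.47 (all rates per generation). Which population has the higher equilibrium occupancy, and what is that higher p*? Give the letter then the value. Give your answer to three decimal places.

A, 0.857

A: p*_A = 1 − 0.19/1.33 = 0.8571.
B: p*_B = 1 − 0.47/1.02 = 0.5392.
A is higher at 0.8571.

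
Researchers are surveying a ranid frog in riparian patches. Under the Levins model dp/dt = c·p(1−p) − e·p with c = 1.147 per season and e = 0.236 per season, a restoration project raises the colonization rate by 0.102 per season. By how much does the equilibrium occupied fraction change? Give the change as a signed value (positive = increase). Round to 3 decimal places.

0.017

Before: p* = 1 − 0.236/1.147 = 0.7942.
After the change, c = 1.249, e = 0.236, so p* = 1 − 0.236/1.249 = 0.8110.
Δp* = 0.8110 − 0.7942 = +0.0168.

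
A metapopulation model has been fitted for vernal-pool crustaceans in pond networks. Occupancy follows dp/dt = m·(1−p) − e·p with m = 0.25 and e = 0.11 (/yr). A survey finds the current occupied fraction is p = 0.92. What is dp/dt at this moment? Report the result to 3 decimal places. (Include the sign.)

-0.081

Colonization term: m·(1−p) = 0.25×0.0800 = 0.02000.
Extinction term: e·p = 0.10120.
dp/dt = 0.02000 − 0.10120 = -0.08120.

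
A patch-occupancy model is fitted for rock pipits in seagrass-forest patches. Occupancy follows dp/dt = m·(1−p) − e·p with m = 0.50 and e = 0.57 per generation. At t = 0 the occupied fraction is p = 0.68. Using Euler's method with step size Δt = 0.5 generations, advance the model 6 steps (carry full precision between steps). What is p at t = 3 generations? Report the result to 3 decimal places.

0.469

Update rule: p ← p + [m·(1−p) − e·p]·Δt with Δt = 0.5.
p: 0.68000 → 0.56620  (Δp = -0.11380)
p: 0.56620 → 0.51328  (Δp = -0.05292)
p: 0.51328 → 0.48868  (Δp = -0.02461)
p: 0.48868 → 0.47723  (Δp = -0.01144)
p: 0.47723 → 0.47191  (Δp = -0.00532)
p: 0.47191 → 0.46944  (Δp = -0.00247)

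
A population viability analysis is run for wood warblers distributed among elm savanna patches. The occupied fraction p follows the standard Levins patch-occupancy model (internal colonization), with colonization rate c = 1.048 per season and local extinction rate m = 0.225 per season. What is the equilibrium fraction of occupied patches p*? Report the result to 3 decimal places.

0.785

Setting dp/dt = 0 and dividing through by p* gives c·(1−p*) = m.
So p* = 1 − m/c = 1 − 0.225/1.048 = 1 − 0.2147 = 0.7853.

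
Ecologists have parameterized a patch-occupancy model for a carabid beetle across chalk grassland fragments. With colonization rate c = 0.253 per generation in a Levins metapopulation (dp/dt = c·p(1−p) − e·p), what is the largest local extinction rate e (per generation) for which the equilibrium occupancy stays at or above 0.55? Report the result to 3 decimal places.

1 − e/c ≥ 0.55 ⇒ e ≤ c(1 − 0.55) = 0.253 × 0.4500.
e_max = 0.1138.

0.114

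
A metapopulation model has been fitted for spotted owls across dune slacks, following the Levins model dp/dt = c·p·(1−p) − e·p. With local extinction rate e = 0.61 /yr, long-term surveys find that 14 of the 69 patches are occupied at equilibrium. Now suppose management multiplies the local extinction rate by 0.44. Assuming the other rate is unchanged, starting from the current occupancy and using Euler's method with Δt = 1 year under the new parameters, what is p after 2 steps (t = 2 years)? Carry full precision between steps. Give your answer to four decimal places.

0.3508

Observed p* = 14/69 = 0.20290.
Balance c(1−p*) = e gives c = e/(1 − 0.20290) = 0.61/0.79710 = 0.76527.
Starting from p₀ = 0.20290; update p ← p + (dp/dt)·Δt with the new parameters.
step 1: Δp = +0.06931, p = 0.27221
step 2: Δp = +0.07855, p = 0.35076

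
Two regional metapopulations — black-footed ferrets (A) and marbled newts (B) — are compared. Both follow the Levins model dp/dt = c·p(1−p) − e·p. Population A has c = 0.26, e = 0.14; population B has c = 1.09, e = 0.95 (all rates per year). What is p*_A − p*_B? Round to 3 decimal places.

0.333

A: p*_A = 1 − 0.14/0.26 = 0.4615.
B: p*_B = 1 − 0.95/1.09 = 0.1284.
p*_A − p*_B = 0.4615 − 0.1284 = 0.3331.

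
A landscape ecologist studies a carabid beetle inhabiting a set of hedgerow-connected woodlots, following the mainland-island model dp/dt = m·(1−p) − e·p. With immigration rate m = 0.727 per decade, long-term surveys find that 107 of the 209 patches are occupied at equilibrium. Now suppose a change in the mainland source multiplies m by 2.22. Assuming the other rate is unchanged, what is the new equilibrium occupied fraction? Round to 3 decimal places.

0.700

Observed p* = 107/209 = 0.51196.
Balance m(1−p*) = e·p* gives e = m(1−p*)/p* = 0.727×0.48804/0.51196 = 0.69303.
New p* = m/(m+e) = 1.61394/(1.61394+0.69303) = 0.69959.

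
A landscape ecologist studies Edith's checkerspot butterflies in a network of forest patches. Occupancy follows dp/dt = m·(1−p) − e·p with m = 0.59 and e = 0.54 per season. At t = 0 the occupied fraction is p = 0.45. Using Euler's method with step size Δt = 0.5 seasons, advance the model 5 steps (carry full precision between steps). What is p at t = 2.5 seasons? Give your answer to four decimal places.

Update rule: p ← p + [m·(1−p) − e·p]·Δt with Δt = 0.5.
step 1: Δp = +0.04075, p = 0.49075
step 2: Δp = +0.01773, p = 0.50848
step 3: Δp = +0.00771, p = 0.51619
step 4: Δp = +0.00335, p = 0.51954
step 5: Δp = +0.00146, p = 0.52100

0.5210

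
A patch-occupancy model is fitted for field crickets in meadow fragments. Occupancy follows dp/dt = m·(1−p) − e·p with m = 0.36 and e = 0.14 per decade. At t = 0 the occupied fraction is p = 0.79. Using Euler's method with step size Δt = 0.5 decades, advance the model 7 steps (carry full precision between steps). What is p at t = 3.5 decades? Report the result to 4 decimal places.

0.7293

Update rule: p ← p + [m·(1−p) − e·p]·Δt with Δt = 0.5.
t = 0.5: p = 0.79000 + (-0.01750) = 0.77250
t = 1: p = 0.77250 + (-0.01312) = 0.75937
t = 1.5: p = 0.75937 + (-0.00984) = 0.74953
t = 2: p = 0.74953 + (-0.00738) = 0.74215
t = 2.5: p = 0.74215 + (-0.00554) = 0.73661
t = 3: p = 0.73661 + (-0.00415) = 0.73246
t = 3.5: p = 0.73246 + (-0.00311) = 0.72934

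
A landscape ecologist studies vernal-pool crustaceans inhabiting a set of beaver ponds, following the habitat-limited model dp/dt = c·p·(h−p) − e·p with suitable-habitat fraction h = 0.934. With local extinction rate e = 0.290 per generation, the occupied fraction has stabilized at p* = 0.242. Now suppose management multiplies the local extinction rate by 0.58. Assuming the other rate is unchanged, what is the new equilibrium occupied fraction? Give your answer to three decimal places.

0.533

Balance c(h−p*) = e gives c = e/(0.934 − 0.24200) = 0.290/0.69200 = 0.41908.
New p* = 0.934 − e/c = 0.934 − 0.16820/0.41908 = 0.53264.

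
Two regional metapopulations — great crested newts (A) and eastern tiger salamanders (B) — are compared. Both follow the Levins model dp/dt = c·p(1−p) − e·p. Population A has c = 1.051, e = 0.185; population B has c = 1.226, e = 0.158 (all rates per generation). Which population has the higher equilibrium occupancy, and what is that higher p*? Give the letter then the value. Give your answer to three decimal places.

A: p*_A = 1 − 0.185/1.051 = 0.8240.
B: p*_B = 1 − 0.158/1.226 = 0.8711.
B is higher at 0.8711.

B, 0.871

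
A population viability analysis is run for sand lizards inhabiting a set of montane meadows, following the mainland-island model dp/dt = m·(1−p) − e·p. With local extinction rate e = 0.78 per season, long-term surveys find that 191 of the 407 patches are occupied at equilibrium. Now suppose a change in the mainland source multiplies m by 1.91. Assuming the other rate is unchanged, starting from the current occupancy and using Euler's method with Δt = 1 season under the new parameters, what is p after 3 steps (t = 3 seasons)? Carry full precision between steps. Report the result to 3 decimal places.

0.838

Observed p* = 191/407 = 0.46929.
Balance m(1−p*) = e·p* gives m = e·p*/(1−p*) = 0.78×0.46929/0.53071 = 0.68972.
Starting from p₀ = 0.46929; update p ← p + (dp/dt)·Δt with the new parameters.
  1  |  dp/dt·Δt = +0.333100  |  p_1 = 0.802388
  2  |  dp/dt·Δt = -0.365534  |  p_2 = 0.436854
  3  |  dp/dt·Δt = +0.401126  |  p_3 = 0.837980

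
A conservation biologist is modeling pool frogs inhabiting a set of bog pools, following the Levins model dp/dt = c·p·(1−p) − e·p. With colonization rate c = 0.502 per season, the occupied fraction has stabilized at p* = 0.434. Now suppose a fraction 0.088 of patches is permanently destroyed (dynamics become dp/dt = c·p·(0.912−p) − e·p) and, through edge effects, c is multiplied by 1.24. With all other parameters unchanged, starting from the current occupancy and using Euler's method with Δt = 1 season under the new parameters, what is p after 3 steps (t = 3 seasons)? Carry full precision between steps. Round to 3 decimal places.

Balance c(1−p*) = e gives e = 0.502×(1 − 0.43400) = 0.28413.
Starting from p₀ = 0.43400; update p ← p + (dp/dt)·Δt with the new parameters.
p: 0.43400 → 0.43982  (Δp = +0.00582)
p: 0.43982 → 0.44413  (Δp = +0.00431)
p: 0.44413 → 0.44728  (Δp = +0.00316)

0.447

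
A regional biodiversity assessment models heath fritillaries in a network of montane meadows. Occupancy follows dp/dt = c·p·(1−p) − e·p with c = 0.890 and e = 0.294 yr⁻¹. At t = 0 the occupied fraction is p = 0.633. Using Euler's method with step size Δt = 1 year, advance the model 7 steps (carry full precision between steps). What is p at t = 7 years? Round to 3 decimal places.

Update rule: p ← p + [c·p·(1−p) − e·p]·Δt with Δt = 1.
t = 1: p = 0.63300 + (+0.02065) = 0.65365
t = 2: p = 0.65365 + (+0.00931) = 0.66297
t = 3: p = 0.66297 + (+0.00395) = 0.66692
t = 4: p = 0.66692 + (+0.00163) = 0.66855
t = 5: p = 0.66855 + (+0.00066) = 0.66921
t = 6: p = 0.66921 + (+0.00027) = 0.66948
t = 7: p = 0.66948 + (+0.00011) = 0.66959

0.670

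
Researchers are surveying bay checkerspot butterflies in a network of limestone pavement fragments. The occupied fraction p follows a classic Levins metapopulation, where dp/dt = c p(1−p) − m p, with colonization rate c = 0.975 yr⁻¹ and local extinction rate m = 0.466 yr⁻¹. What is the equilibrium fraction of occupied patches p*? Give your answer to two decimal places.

0.52

Setting dp/dt = 0 and dividing through by p* gives c·(1−p*) = m.
So p* = 1 − m/c = 1 − 0.466/0.975 = 1 − 0.4779 = 0.5221.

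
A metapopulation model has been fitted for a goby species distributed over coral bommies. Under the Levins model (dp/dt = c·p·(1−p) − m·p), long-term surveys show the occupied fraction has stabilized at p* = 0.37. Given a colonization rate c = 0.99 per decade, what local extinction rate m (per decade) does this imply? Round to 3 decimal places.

0.624

At equilibrium c(1−p*) = m.
m = 0.99 × (1 − 0.37) = 0.99 × 0.6300 = 0.6237.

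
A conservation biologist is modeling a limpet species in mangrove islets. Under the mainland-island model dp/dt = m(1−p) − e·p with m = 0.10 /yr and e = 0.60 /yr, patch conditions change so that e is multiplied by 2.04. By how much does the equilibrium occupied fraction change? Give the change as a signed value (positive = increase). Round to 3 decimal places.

Before: p* = 0.10/(0.10+0.60) = 0.1429.
After: m = 0.1, e = 1.224; p* = 0.1/1.3240 = 0.0755.
Δp* = 0.0755 − 0.1429 = -0.0673.

-0.067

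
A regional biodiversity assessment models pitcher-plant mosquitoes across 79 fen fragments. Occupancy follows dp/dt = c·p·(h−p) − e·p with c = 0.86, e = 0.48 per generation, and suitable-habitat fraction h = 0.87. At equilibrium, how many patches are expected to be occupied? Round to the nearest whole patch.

p* = h − e/c = 0.87 − 0.5581 = 0.3119.
Expected occupied patches = N × p* = 79 × 0.3119 = 24.64 ≈ 25.

25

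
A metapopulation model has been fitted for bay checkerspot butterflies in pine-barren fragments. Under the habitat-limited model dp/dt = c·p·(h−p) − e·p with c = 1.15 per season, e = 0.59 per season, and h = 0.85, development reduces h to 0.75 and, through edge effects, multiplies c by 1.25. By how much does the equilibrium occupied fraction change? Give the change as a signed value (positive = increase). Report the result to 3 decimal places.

0.003

Before: p* = h − e/c = 0.85 − 0.59/1.15 = 0.85 − 0.5130 = 0.3370.
After: c = 1.4375, e = 0.59, h = 0.75; p* = 0.75 − 0.59/1.4375 = 0.3396.
Δp* = 0.3396 − 0.3370 = +0.0026.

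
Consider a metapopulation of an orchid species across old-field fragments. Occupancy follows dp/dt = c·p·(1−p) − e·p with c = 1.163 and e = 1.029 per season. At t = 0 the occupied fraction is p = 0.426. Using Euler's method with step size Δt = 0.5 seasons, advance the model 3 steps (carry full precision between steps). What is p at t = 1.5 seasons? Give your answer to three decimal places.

0.269

Update rule: p ← p + [c·p·(1−p) − e·p]·Δt with Δt = 0.5.
p: 0.42600 → 0.34901  (Δp = -0.07699)
p: 0.34901 → 0.30156  (Δp = -0.04745)
p: 0.30156 → 0.26889  (Δp = -0.03268)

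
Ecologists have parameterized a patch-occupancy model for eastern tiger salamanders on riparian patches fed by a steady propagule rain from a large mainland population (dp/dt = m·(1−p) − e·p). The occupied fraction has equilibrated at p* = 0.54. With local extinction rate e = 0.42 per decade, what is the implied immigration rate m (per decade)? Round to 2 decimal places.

0.49

At equilibrium m(1−p*) = e·p*, so m = e·p*/(1−p*).
m = 0.42 × 0.54 / 0.4600 = 0.2268/0.4600 = 0.4930.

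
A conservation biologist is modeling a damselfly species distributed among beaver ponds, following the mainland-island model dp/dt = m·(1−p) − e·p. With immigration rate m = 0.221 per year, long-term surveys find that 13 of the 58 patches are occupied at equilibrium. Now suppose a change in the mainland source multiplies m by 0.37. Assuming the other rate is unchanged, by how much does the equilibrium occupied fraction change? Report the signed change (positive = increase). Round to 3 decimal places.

-0.128

Observed p* = 13/58 = 0.22414.
Balance m(1−p*) = e·p* gives e = m(1−p*)/p* = 0.221×0.77586/0.22414 = 0.76499.
New p* = m/(m+e) = 0.08177/(0.08177+0.76499) = 0.09657.
Δp* = 0.09657 − 0.22414 = -0.12757.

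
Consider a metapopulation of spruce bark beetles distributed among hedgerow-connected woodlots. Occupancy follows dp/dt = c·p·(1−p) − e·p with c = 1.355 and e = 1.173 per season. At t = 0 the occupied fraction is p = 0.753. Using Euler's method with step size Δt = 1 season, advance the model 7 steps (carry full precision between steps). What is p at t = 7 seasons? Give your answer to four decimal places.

Update rule: p ← p + [c·p·(1−p) − e·p]·Δt with Δt = 1.
t = 1: p = 0.75300 + (-0.63125) = 0.12175
t = 2: p = 0.12175 + (+0.00207) = 0.12382
t = 3: p = 0.12382 + (+0.00176) = 0.12558
t = 4: p = 0.12558 + (+0.00149) = 0.12707
t = 5: p = 0.12707 + (+0.00125) = 0.12832
t = 6: p = 0.12832 + (+0.00104) = 0.12936
t = 7: p = 0.12936 + (+0.00087) = 0.13023

0.1302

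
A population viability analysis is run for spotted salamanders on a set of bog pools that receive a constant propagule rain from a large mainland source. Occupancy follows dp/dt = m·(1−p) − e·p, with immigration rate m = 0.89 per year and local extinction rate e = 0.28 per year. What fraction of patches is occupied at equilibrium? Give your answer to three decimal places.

Setting dp/dt = 0: m − m·p* = e·p*, so m = (m+e)·p*.
p* = m/(m+e) = 0.89/(0.89+0.28) = 0.89/1.1700 = 0.7607.

0.761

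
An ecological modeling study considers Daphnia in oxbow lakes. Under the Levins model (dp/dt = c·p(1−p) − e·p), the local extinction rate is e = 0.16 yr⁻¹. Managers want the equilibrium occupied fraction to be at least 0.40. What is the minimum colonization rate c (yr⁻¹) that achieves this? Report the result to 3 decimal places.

p* = 1 − e/c ≥ 0.40 requires e/c ≤ 0.6000, i.e. c ≥ e/0.6000.
c_min = 0.16/0.6000 = 0.2667.

0.267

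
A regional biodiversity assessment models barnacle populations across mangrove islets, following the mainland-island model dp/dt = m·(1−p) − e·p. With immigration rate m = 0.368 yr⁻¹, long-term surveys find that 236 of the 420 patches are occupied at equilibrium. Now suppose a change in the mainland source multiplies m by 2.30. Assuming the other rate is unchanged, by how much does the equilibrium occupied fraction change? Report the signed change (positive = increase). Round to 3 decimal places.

Observed p* = 236/420 = 0.56190.
Balance m(1−p*) = e·p* gives e = m(1−p*)/p* = 0.368×0.43810/0.56190 = 0.28692.
New p* = m/(m+e) = 0.84640/(0.84640+0.28692) = 0.74683.
Δp* = 0.74683 − 0.56190 = +0.18493.

0.185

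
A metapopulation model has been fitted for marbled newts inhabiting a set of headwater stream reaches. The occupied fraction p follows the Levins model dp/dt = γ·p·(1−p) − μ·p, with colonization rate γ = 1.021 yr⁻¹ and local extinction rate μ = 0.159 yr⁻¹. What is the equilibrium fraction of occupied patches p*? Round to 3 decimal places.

Setting dp/dt = 0 and dividing through by p* gives γ·(1−p*) = μ.
So p* = 1 − μ/γ = 1 − 0.159/1.021 = 1 − 0.1557 = 0.8443.

0.844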